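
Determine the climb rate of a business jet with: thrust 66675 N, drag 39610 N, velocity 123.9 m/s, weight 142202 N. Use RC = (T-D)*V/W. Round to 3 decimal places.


Step 1: Excess thrust = T - D = 66675 - 39610 = 27065 N
Step 2: Excess power = 27065 * 123.9 = 3353353.5 W
Step 3: RC = 3353353.5 / 142202 = 23.582 m/s

23.582


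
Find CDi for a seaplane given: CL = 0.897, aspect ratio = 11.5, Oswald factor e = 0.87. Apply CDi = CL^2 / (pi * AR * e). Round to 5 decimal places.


Step 1: CL^2 = 0.897^2 = 0.804609
Step 2: pi * AR * e = 3.14159 * 11.5 * 0.87 = 31.431634
Step 3: CDi = 0.804609 / 31.431634 = 0.02560

0.02560


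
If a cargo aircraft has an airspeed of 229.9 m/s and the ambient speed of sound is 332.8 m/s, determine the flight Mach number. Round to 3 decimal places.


Step 1: M = V / a = 229.9 / 332.8
Step 2: M = 0.691

0.691


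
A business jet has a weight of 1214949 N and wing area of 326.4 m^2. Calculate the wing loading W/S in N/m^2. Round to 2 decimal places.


Step 1: Wing loading = W / S = 1214949 / 326.4
Step 2: Wing loading = 3722.27 N/m^2

3722.27


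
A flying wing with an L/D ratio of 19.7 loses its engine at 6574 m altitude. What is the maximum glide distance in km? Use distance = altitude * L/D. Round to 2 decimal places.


Step 1: Glide distance = altitude * L/D = 6574 * 19.7 = 129507.8 m
Step 2: Convert to km: 129507.8 / 1000 = 129.51 km

129.51


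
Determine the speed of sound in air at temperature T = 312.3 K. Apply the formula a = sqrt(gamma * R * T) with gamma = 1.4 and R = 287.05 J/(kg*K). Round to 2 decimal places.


Step 1: gamma * R * T = 1.4 * 287.05 * 312.3 = 125504.001
Step 2: a = sqrt(125504.001) = 354.27 m/s

354.27


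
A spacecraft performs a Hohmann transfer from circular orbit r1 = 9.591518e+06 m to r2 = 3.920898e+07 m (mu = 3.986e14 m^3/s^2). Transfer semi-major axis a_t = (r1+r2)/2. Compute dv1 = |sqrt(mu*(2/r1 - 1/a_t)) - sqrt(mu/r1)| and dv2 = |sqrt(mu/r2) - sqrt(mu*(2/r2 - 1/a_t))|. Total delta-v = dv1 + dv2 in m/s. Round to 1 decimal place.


Step 1: Transfer semi-major axis a_t = (9.591518e+06 + 3.920898e+07) / 2 = 2.440025e+07 m
Step 2: v1 (circular at r1) = sqrt(mu/r1) = 6446.51 m/s
Step 3: v_t1 = sqrt(mu*(2/r1 - 1/a_t)) = 8171.85 m/s
Step 4: dv1 = |8171.85 - 6446.51| = 1725.34 m/s
Step 5: v2 (circular at r2) = 3188.42 m/s, v_t2 = 1999.04 m/s
Step 6: dv2 = |3188.42 - 1999.04| = 1189.38 m/s
Step 7: Total delta-v = 1725.34 + 1189.38 = 2914.7 m/s

2914.7


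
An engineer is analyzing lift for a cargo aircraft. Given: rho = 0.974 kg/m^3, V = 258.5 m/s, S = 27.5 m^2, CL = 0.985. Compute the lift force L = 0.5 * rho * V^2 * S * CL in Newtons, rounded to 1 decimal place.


Step 1: Calculate dynamic pressure q = 0.5 * 0.974 * 258.5^2 = 0.5 * 0.974 * 66822.25 = 32542.4358 Pa
Step 2: Multiply by wing area and lift coefficient: L = 32542.4358 * 27.5 * 0.985
Step 3: L = 894916.9831 * 0.985 = 881493.2 N

881493.2


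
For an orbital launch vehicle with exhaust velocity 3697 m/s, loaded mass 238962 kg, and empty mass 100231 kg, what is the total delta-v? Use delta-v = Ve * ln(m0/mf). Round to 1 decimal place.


Step 1: Mass ratio m0/mf = 238962 / 100231 = 2.384113
Step 2: ln(2.384113) = 0.868827
Step 3: delta-v = 3697 * 0.868827 = 3212.1 m/s

3212.1


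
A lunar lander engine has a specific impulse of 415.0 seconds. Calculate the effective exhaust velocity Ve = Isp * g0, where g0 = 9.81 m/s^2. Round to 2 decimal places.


Step 1: Ve = Isp * g0 = 415.0 * 9.81
Step 2: Ve = 4071.15 m/s

4071.15


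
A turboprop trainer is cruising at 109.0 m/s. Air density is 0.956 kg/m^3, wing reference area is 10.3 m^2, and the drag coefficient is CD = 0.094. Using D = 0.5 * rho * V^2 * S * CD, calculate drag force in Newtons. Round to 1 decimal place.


Step 1: Dynamic pressure q = 0.5 * 0.956 * 109.0^2 = 5679.118 Pa
Step 2: Drag D = q * S * CD = 5679.118 * 10.3 * 0.094
Step 3: D = 5498.5 N

5498.5


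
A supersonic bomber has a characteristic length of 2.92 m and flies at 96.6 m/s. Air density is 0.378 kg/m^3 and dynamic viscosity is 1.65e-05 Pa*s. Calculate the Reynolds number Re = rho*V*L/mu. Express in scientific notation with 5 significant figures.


Step 1: Numerator = rho * V * L = 0.378 * 96.6 * 2.92 = 106.623216
Step 2: Re = 106.623216 / 1.65e-05
Step 3: Re = 6.4620e+06

6.4620e+06


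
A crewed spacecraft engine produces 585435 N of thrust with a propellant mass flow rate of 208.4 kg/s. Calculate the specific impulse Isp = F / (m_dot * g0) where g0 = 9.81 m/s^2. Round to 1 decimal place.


Step 1: m_dot * g0 = 208.4 * 9.81 = 2044.4
Step 2: Isp = 585435 / 2044.4 = 286.4 s

286.4


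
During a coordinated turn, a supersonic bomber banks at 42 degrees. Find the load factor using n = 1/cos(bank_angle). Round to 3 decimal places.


Step 1: Convert 42 degrees to radians = 0.733038
Step 2: cos(42 deg) = 0.743145
Step 3: n = 1 / 0.743145 = 1.346

1.346


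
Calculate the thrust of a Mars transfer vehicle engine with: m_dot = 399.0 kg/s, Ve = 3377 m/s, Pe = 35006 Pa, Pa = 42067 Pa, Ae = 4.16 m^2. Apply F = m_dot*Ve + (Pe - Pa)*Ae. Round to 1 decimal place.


Step 1: Momentum thrust = m_dot * Ve = 399.0 * 3377 = 1347423.0 N
Step 2: Pressure thrust = (Pe - Pa) * Ae = (35006 - 42067) * 4.16 = -29373.76 N
Step 3: Total thrust F = 1347423.0 + -29373.76 = 1318049.2 N

1318049.2


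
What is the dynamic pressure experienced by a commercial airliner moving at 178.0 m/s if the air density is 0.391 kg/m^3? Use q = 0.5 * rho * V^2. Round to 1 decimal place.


Step 1: V^2 = 178.0^2 = 31684.0
Step 2: q = 0.5 * 0.391 * 31684.0
Step 3: q = 6194.2 Pa

6194.2


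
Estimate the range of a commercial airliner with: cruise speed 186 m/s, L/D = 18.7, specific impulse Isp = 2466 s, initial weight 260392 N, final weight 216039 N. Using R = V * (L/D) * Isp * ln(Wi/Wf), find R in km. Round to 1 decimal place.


Step 1: Coefficient = V * (L/D) * Isp = 186 * 18.7 * 2466 = 8577241.2 m
Step 2: Wi/Wf = 260392 / 216039 = 1.205301
Step 3: ln(1.205301) = 0.186729
Step 4: R = 8577241.2 * 0.186729 = 1601621.7 m = 1601.6 km

1601.6


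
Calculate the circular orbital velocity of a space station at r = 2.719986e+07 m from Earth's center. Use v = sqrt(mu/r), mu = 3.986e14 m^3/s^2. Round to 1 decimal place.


Step 1: mu / r = 3.986e14 / 2.719986e+07 = 14654487.1922
Step 2: v = sqrt(14654487.1922) = 3828.1 m/s

3828.1


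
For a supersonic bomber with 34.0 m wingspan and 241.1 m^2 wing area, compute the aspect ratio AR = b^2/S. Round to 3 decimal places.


Step 1: b^2 = 34.0^2 = 1156.0
Step 2: AR = 1156.0 / 241.1 = 4.795

4.795


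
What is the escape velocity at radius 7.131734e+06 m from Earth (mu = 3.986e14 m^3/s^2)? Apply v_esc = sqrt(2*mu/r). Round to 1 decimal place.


Step 1: 2*mu/r = 2 * 3.986e14 / 7.131734e+06 = 111782071.513
Step 2: v_esc = sqrt(111782071.513) = 10572.7 m/s

10572.7


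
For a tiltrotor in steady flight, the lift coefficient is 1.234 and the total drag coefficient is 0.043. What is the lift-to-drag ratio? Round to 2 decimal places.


Step 1: L/D = CL / CD = 1.234 / 0.043
Step 2: L/D = 28.70

28.70


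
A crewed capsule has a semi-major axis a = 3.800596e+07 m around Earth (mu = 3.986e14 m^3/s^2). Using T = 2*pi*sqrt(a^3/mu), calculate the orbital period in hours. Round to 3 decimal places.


Step 1: a^3 / mu = 5.489782e+22 / 3.986e14 = 1.377266e+08
Step 2: sqrt(1.377266e+08) = 11735.6977 s
Step 3: T = 2*pi * 11735.6977 = 73737.56 s
Step 4: T in hours = 73737.56 / 3600 = 20.483 hours

20.483


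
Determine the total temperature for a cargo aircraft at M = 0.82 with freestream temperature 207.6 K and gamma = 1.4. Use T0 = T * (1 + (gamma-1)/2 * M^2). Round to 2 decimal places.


Step 1: (gamma-1)/2 = 0.2
Step 2: M^2 = 0.6724
Step 3: 1 + 0.2 * 0.6724 = 1.13448
Step 4: T0 = 207.6 * 1.13448 = 235.52 K

235.52


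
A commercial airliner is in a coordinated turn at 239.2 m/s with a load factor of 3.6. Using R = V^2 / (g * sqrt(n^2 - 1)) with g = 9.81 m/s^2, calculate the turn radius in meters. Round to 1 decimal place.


Step 1: V^2 = 239.2^2 = 57216.64
Step 2: n^2 - 1 = 3.6^2 - 1 = 11.96
Step 3: sqrt(11.96) = 3.458323
Step 4: R = 57216.64 / (9.81 * 3.458323) = 1686.5 m

1686.5


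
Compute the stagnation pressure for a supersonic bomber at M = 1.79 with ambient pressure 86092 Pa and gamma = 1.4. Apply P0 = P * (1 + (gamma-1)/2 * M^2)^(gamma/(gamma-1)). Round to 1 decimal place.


Step 1: (gamma-1)/2 * M^2 = 0.2 * 3.2041 = 0.64082
Step 2: 1 + 0.64082 = 1.64082
Step 3: Exponent gamma/(gamma-1) = 3.5
Step 4: P0 = 86092 * 1.64082^3.5 = 487165.0 Pa

487165.0


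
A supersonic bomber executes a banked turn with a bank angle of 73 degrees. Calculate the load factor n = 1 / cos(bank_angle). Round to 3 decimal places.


Step 1: Convert 73 degrees to radians = 1.27409
Step 2: cos(73 deg) = 0.292372
Step 3: n = 1 / 0.292372 = 3.420

3.420


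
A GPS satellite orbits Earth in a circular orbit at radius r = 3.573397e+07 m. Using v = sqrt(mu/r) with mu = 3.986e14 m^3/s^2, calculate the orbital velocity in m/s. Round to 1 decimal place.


Step 1: mu / r = 3.986e14 / 3.573397e+07 = 11154652.002
Step 2: v = sqrt(11154652.002) = 3339.9 m/s

3339.9


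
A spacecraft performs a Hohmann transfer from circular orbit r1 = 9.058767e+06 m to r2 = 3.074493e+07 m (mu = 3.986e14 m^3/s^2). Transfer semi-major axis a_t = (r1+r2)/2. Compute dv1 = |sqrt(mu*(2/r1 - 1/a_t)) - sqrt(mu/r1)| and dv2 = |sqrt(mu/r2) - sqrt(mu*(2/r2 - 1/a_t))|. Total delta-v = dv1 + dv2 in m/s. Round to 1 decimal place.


Step 1: Transfer semi-major axis a_t = (9.058767e+06 + 3.074493e+07) / 2 = 1.990185e+07 m
Step 2: v1 (circular at r1) = sqrt(mu/r1) = 6633.37 m/s
Step 3: v_t1 = sqrt(mu*(2/r1 - 1/a_t)) = 8244.69 m/s
Step 4: dv1 = |8244.69 - 6633.37| = 1611.32 m/s
Step 5: v2 (circular at r2) = 3600.66 m/s, v_t2 = 2429.24 m/s
Step 6: dv2 = |3600.66 - 2429.24| = 1171.42 m/s
Step 7: Total delta-v = 1611.32 + 1171.42 = 2782.7 m/s

2782.7


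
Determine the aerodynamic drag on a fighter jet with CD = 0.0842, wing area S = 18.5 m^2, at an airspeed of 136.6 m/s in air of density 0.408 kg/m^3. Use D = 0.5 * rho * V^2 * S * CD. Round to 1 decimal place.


Step 1: Dynamic pressure q = 0.5 * 0.408 * 136.6^2 = 3806.5502 Pa
Step 2: Drag D = q * S * CD = 3806.5502 * 18.5 * 0.0842
Step 3: D = 5929.5 N

5929.5


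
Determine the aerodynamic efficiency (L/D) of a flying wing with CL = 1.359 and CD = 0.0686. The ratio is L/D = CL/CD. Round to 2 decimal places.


Step 1: L/D = CL / CD = 1.359 / 0.0686
Step 2: L/D = 19.81

19.81


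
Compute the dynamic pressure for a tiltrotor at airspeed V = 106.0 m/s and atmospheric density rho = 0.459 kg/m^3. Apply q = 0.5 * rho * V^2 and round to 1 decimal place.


Step 1: V^2 = 106.0^2 = 11236.0
Step 2: q = 0.5 * 0.459 * 11236.0
Step 3: q = 2578.7 Pa

2578.7


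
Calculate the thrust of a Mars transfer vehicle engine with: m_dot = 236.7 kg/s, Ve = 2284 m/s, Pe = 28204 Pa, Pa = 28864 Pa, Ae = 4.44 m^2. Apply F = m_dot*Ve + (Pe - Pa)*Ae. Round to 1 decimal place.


Step 1: Momentum thrust = m_dot * Ve = 236.7 * 2284 = 540622.8 N
Step 2: Pressure thrust = (Pe - Pa) * Ae = (28204 - 28864) * 4.44 = -2930.40 N
Step 3: Total thrust F = 540622.8 + -2930.40 = 537692.4 N

537692.4


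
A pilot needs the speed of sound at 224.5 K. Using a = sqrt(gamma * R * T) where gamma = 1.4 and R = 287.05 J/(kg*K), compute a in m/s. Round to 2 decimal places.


Step 1: gamma * R * T = 1.4 * 287.05 * 224.5 = 90219.815
Step 2: a = sqrt(90219.815) = 300.37 m/s

300.37


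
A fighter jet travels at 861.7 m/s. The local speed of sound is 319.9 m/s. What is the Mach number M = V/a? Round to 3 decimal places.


Step 1: M = V / a = 861.7 / 319.9
Step 2: M = 2.694

2.694


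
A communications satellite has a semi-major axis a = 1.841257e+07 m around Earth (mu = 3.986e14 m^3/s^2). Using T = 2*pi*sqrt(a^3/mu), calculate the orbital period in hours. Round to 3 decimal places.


Step 1: a^3 / mu = 6.242280e+21 / 3.986e14 = 1.566051e+07
Step 2: sqrt(1.566051e+07) = 3957.3364 s
Step 3: T = 2*pi * 3957.3364 = 24864.68 s
Step 4: T in hours = 24864.68 / 3600 = 6.907 hours

6.907


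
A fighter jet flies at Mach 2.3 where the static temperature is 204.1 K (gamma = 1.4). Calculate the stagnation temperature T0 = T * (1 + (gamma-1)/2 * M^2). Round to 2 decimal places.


Step 1: (gamma-1)/2 = 0.2
Step 2: M^2 = 5.29
Step 3: 1 + 0.2 * 5.29 = 2.058
Step 4: T0 = 204.1 * 2.058 = 420.04 K

420.04


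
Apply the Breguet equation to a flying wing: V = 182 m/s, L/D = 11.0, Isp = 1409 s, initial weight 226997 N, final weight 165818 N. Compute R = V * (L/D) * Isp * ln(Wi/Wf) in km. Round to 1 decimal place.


Step 1: Coefficient = V * (L/D) * Isp = 182 * 11.0 * 1409 = 2820818.0 m
Step 2: Wi/Wf = 226997 / 165818 = 1.368953
Step 3: ln(1.368953) = 0.314046
Step 4: R = 2820818.0 * 0.314046 = 885866.6 m = 885.9 km

885.9


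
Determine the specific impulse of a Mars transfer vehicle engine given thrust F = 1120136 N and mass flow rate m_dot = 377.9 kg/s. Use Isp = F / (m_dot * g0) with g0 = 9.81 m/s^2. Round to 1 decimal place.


Step 1: m_dot * g0 = 377.9 * 9.81 = 3707.2
Step 2: Isp = 1120136 / 3707.2 = 302.2 s

302.2


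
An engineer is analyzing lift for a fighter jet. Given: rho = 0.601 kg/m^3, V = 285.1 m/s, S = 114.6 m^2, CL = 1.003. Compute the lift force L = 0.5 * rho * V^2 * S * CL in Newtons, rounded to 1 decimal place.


Step 1: Calculate dynamic pressure q = 0.5 * 0.601 * 285.1^2 = 0.5 * 0.601 * 81282.01 = 24425.244 Pa
Step 2: Multiply by wing area and lift coefficient: L = 24425.244 * 114.6 * 1.003
Step 3: L = 2799132.963 * 1.003 = 2807530.4 N

2807530.4


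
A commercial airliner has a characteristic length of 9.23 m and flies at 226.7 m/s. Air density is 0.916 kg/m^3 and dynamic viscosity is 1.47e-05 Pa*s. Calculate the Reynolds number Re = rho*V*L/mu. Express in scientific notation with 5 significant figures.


Step 1: Numerator = rho * V * L = 0.916 * 226.7 * 9.23 = 1916.675956
Step 2: Re = 1916.675956 / 1.47e-05
Step 3: Re = 1.3039e+08

1.3039e+08


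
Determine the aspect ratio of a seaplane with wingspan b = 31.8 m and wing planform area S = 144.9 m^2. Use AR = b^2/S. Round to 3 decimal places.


Step 1: b^2 = 31.8^2 = 1011.24
Step 2: AR = 1011.24 / 144.9 = 6.979

6.979


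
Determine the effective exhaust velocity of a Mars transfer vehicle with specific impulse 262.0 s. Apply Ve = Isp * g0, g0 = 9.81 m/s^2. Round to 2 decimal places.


Step 1: Ve = Isp * g0 = 262.0 * 9.81
Step 2: Ve = 2570.22 m/s

2570.22


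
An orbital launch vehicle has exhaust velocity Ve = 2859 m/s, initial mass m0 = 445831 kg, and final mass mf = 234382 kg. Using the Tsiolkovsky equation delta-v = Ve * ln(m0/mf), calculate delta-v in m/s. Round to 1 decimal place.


Step 1: Mass ratio m0/mf = 445831 / 234382 = 1.902155
Step 2: ln(1.902155) = 0.642988
Step 3: delta-v = 2859 * 0.642988 = 1838.3 m/s

1838.3


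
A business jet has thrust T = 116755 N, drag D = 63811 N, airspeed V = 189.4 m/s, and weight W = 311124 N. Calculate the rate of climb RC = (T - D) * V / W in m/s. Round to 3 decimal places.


Step 1: Excess thrust = T - D = 116755 - 63811 = 52944 N
Step 2: Excess power = 52944 * 189.4 = 10027593.6 W
Step 3: RC = 10027593.6 / 311124 = 32.230 m/s

32.230


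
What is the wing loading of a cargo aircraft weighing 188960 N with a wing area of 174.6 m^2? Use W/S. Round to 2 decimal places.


Step 1: Wing loading = W / S = 188960 / 174.6
Step 2: Wing loading = 1082.25 N/m^2

1082.25


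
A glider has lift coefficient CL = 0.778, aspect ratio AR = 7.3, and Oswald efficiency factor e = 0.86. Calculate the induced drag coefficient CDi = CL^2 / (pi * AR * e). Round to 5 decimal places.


Step 1: CL^2 = 0.778^2 = 0.605284
Step 2: pi * AR * e = 3.14159 * 7.3 * 0.86 = 19.722919
Step 3: CDi = 0.605284 / 19.722919 = 0.03069

0.03069


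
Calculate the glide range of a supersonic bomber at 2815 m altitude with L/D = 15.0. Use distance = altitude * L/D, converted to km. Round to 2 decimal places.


Step 1: Glide distance = altitude * L/D = 2815 * 15.0 = 42225.0 m
Step 2: Convert to km: 42225.0 / 1000 = 42.23 km

42.23


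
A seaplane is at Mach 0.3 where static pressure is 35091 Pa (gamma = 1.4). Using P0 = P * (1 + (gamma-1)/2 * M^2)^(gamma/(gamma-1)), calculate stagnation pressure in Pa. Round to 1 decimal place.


Step 1: (gamma-1)/2 * M^2 = 0.2 * 0.09 = 0.018
Step 2: 1 + 0.018 = 1.018
Step 3: Exponent gamma/(gamma-1) = 3.5
Step 4: P0 = 35091 * 1.018^3.5 = 37351.9 Pa

37351.9


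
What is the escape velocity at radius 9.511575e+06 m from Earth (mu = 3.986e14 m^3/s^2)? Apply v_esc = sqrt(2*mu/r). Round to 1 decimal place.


Step 1: 2*mu/r = 2 * 3.986e14 / 9.511575e+06 = 83813669.1347
Step 2: v_esc = sqrt(83813669.1347) = 9155.0 m/s

9155.0


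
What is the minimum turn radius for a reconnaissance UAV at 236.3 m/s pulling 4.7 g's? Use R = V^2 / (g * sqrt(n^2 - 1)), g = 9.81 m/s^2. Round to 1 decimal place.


Step 1: V^2 = 236.3^2 = 55837.69
Step 2: n^2 - 1 = 4.7^2 - 1 = 21.09
Step 3: sqrt(21.09) = 4.592385
Step 4: R = 55837.69 / (9.81 * 4.592385) = 1239.4 m

1239.4


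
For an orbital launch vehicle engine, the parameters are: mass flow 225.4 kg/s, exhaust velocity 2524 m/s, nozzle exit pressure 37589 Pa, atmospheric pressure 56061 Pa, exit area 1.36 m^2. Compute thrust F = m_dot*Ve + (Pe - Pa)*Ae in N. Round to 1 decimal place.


Step 1: Momentum thrust = m_dot * Ve = 225.4 * 2524 = 568909.6 N
Step 2: Pressure thrust = (Pe - Pa) * Ae = (37589 - 56061) * 1.36 = -25121.92 N
Step 3: Total thrust F = 568909.6 + -25121.92 = 543787.7 N

543787.7


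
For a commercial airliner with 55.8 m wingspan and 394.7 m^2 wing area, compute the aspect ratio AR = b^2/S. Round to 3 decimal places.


Step 1: b^2 = 55.8^2 = 3113.64
Step 2: AR = 3113.64 / 394.7 = 7.889

7.889


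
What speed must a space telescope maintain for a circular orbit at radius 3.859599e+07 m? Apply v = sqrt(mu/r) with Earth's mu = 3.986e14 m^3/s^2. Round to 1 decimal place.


Step 1: mu / r = 3.986e14 / 3.859599e+07 = 10327497.753
Step 2: v = sqrt(10327497.753) = 3213.6 m/s

3213.6


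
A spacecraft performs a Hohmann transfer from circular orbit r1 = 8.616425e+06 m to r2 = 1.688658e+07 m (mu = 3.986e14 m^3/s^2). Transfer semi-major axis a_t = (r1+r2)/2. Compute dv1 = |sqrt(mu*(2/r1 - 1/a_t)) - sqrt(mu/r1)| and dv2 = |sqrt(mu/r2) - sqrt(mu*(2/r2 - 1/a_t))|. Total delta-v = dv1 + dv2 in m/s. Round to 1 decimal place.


Step 1: Transfer semi-major axis a_t = (8.616425e+06 + 1.688658e+07) / 2 = 1.275150e+07 m
Step 2: v1 (circular at r1) = sqrt(mu/r1) = 6801.51 m/s
Step 3: v_t1 = sqrt(mu*(2/r1 - 1/a_t)) = 7827.0 m/s
Step 4: dv1 = |7827.0 - 6801.51| = 1025.49 m/s
Step 5: v2 (circular at r2) = 4858.45 m/s, v_t2 = 3993.75 m/s
Step 6: dv2 = |4858.45 - 3993.75| = 864.7 m/s
Step 7: Total delta-v = 1025.49 + 864.7 = 1890.2 m/s

1890.2


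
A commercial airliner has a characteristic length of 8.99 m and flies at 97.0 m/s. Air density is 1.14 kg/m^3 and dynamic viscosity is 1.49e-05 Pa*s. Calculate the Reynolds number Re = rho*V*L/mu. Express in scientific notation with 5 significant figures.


Step 1: Numerator = rho * V * L = 1.14 * 97.0 * 8.99 = 994.1142
Step 2: Re = 994.1142 / 1.49e-05
Step 3: Re = 6.6719e+07

6.6719e+07


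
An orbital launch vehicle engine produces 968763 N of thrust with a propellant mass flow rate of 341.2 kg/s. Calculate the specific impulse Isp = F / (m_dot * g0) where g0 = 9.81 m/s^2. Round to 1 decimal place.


Step 1: m_dot * g0 = 341.2 * 9.81 = 3347.17
Step 2: Isp = 968763 / 3347.17 = 289.4 s

289.4


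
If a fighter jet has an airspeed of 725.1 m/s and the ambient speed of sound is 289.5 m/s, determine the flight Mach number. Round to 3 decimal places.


Step 1: M = V / a = 725.1 / 289.5
Step 2: M = 2.505

2.505


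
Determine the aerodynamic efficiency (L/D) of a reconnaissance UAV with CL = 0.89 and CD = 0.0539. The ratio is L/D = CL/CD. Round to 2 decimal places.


Step 1: L/D = CL / CD = 0.89 / 0.0539
Step 2: L/D = 16.51

16.51


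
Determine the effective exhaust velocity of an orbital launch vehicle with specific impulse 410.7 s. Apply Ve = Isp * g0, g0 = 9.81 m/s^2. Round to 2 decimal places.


Step 1: Ve = Isp * g0 = 410.7 * 9.81
Step 2: Ve = 4028.97 m/s

4028.97


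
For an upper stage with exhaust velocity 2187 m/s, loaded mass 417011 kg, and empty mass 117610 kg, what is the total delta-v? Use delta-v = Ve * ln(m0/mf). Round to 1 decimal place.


Step 1: Mass ratio m0/mf = 417011 / 117610 = 3.54571
Step 2: ln(3.54571) = 1.265739
Step 3: delta-v = 2187 * 1.265739 = 2768.2 m/s

2768.2


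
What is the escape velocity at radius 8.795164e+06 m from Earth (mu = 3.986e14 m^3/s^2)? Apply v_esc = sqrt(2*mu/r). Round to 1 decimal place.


Step 1: 2*mu/r = 2 * 3.986e14 / 8.795164e+06 = 90640720.2867
Step 2: v_esc = sqrt(90640720.2867) = 9520.5 m/s

9520.5


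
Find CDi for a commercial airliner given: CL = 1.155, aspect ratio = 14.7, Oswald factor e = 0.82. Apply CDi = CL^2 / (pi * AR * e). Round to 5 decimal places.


Step 1: CL^2 = 1.155^2 = 1.334025
Step 2: pi * AR * e = 3.14159 * 14.7 * 0.82 = 37.868758
Step 3: CDi = 1.334025 / 37.868758 = 0.03523

0.03523


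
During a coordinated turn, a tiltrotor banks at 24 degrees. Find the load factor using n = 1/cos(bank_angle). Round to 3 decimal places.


Step 1: Convert 24 degrees to radians = 0.418879
Step 2: cos(24 deg) = 0.913545
Step 3: n = 1 / 0.913545 = 1.095

1.095


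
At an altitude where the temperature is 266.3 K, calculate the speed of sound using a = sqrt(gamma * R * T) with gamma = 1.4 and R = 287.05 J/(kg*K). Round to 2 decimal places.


Step 1: gamma * R * T = 1.4 * 287.05 * 266.3 = 107017.981
Step 2: a = sqrt(107017.981) = 327.14 m/s

327.14


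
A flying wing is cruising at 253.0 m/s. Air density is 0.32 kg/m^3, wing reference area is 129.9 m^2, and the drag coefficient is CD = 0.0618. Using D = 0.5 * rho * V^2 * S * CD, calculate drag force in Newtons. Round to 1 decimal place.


Step 1: Dynamic pressure q = 0.5 * 0.32 * 253.0^2 = 10241.44 Pa
Step 2: Drag D = q * S * CD = 10241.44 * 129.9 * 0.0618
Step 3: D = 82216.4 N

82216.4


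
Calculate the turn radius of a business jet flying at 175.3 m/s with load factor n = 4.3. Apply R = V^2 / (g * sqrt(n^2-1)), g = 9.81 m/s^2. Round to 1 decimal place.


Step 1: V^2 = 175.3^2 = 30730.09
Step 2: n^2 - 1 = 4.3^2 - 1 = 17.49
Step 3: sqrt(17.49) = 4.182105
Step 4: R = 30730.09 / (9.81 * 4.182105) = 749.0 m

749.0


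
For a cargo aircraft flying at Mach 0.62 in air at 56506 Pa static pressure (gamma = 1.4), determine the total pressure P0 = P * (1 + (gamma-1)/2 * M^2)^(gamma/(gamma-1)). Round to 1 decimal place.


Step 1: (gamma-1)/2 * M^2 = 0.2 * 0.3844 = 0.07688
Step 2: 1 + 0.07688 = 1.07688
Step 3: Exponent gamma/(gamma-1) = 3.5
Step 4: P0 = 56506 * 1.07688^3.5 = 73228.5 Pa

73228.5


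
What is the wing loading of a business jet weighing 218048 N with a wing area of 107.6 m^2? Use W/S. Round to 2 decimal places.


Step 1: Wing loading = W / S = 218048 / 107.6
Step 2: Wing loading = 2026.47 N/m^2

2026.47


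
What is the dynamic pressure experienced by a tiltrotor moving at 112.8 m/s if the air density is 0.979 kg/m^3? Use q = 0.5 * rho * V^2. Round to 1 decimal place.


Step 1: V^2 = 112.8^2 = 12723.84
Step 2: q = 0.5 * 0.979 * 12723.84
Step 3: q = 6228.3 Pa

6228.3


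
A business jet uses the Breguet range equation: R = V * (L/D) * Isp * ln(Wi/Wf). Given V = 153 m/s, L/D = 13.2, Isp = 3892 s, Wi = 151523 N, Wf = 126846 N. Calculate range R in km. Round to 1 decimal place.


Step 1: Coefficient = V * (L/D) * Isp = 153 * 13.2 * 3892 = 7860283.2 m
Step 2: Wi/Wf = 151523 / 126846 = 1.194543
Step 3: ln(1.194543) = 0.177764
Step 4: R = 7860283.2 * 0.177764 = 1397272.8 m = 1397.3 km

1397.3


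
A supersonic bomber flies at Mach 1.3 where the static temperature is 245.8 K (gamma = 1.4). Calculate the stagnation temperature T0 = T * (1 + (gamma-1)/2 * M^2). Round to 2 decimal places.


Step 1: (gamma-1)/2 = 0.2
Step 2: M^2 = 1.69
Step 3: 1 + 0.2 * 1.69 = 1.338
Step 4: T0 = 245.8 * 1.338 = 328.88 K

328.88


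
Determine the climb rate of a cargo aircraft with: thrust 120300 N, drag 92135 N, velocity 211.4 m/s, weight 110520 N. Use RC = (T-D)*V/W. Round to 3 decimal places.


Step 1: Excess thrust = T - D = 120300 - 92135 = 28165 N
Step 2: Excess power = 28165 * 211.4 = 5954081.0 W
Step 3: RC = 5954081.0 / 110520 = 53.873 m/s

53.873


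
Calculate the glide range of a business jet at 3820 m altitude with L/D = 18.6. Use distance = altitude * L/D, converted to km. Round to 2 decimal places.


Step 1: Glide distance = altitude * L/D = 3820 * 18.6 = 71052.0 m
Step 2: Convert to km: 71052.0 / 1000 = 71.05 km

71.05


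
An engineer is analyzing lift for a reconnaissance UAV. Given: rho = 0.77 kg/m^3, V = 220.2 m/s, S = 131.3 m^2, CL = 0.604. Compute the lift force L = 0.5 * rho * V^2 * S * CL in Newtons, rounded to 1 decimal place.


Step 1: Calculate dynamic pressure q = 0.5 * 0.77 * 220.2^2 = 0.5 * 0.77 * 48488.04 = 18667.8954 Pa
Step 2: Multiply by wing area and lift coefficient: L = 18667.8954 * 131.3 * 0.604
Step 3: L = 2451094.666 * 0.604 = 1480461.2 N

1480461.2


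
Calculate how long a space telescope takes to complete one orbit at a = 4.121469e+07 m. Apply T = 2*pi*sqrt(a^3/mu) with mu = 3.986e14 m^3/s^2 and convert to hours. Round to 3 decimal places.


Step 1: a^3 / mu = 7.000936e+22 / 3.986e14 = 1.756381e+08
Step 2: sqrt(1.756381e+08) = 13252.8539 s
Step 3: T = 2*pi * 13252.8539 = 83270.14 s
Step 4: T in hours = 83270.14 / 3600 = 23.131 hours

23.131


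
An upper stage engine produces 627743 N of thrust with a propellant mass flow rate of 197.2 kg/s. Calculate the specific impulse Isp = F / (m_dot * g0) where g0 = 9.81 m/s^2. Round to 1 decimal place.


Step 1: m_dot * g0 = 197.2 * 9.81 = 1934.53
Step 2: Isp = 627743 / 1934.53 = 324.5 s

324.5


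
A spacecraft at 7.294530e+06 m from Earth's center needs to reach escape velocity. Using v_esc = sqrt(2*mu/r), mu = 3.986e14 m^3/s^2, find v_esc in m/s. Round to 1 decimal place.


Step 1: 2*mu/r = 2 * 3.986e14 / 7.294530e+06 = 109287370.1253
Step 2: v_esc = sqrt(109287370.1253) = 10454.1 m/s

10454.1


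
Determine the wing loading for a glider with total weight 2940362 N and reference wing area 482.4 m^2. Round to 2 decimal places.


Step 1: Wing loading = W / S = 2940362 / 482.4
Step 2: Wing loading = 6095.28 N/m^2

6095.28


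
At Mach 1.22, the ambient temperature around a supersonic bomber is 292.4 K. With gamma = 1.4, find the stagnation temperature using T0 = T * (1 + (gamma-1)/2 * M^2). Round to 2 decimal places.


Step 1: (gamma-1)/2 = 0.2
Step 2: M^2 = 1.4884
Step 3: 1 + 0.2 * 1.4884 = 1.29768
Step 4: T0 = 292.4 * 1.29768 = 379.44 K

379.44


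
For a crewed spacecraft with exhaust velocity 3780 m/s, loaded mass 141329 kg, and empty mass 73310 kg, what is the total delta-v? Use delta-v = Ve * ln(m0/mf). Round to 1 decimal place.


Step 1: Mass ratio m0/mf = 141329 / 73310 = 1.927827
Step 2: ln(1.927827) = 0.656393
Step 3: delta-v = 3780 * 0.656393 = 2481.2 m/s

2481.2


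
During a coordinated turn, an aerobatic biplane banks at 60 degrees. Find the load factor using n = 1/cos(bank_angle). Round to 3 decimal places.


Step 1: Convert 60 degrees to radians = 1.047198
Step 2: cos(60 deg) = 0.5
Step 3: n = 1 / 0.5 = 2.000

2.000


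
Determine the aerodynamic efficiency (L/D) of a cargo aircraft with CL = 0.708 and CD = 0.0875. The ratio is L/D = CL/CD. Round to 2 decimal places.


Step 1: L/D = CL / CD = 0.708 / 0.0875
Step 2: L/D = 8.09

8.09


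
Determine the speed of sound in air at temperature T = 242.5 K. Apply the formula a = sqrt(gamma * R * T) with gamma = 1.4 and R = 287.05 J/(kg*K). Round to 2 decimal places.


Step 1: gamma * R * T = 1.4 * 287.05 * 242.5 = 97453.475
Step 2: a = sqrt(97453.475) = 312.18 m/s

312.18


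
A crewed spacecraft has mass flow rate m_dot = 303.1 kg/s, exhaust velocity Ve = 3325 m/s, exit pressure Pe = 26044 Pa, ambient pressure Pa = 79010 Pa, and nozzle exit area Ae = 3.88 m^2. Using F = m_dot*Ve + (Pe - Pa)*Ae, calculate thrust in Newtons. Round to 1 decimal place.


Step 1: Momentum thrust = m_dot * Ve = 303.1 * 3325 = 1007807.5 N
Step 2: Pressure thrust = (Pe - Pa) * Ae = (26044 - 79010) * 3.88 = -205508.08 N
Step 3: Total thrust F = 1007807.5 + -205508.08 = 802299.4 N

802299.4


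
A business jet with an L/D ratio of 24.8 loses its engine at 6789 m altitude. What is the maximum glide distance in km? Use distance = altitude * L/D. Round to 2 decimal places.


Step 1: Glide distance = altitude * L/D = 6789 * 24.8 = 168367.2 m
Step 2: Convert to km: 168367.2 / 1000 = 168.37 km

168.37


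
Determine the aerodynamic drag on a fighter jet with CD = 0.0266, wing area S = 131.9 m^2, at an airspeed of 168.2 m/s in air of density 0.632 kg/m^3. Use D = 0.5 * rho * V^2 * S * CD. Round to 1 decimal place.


Step 1: Dynamic pressure q = 0.5 * 0.632 * 168.2^2 = 8940.0318 Pa
Step 2: Drag D = q * S * CD = 8940.0318 * 131.9 * 0.0266
Step 3: D = 31366.5 N

31366.5


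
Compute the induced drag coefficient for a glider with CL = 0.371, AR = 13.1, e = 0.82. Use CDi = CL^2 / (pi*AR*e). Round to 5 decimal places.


Step 1: CL^2 = 0.371^2 = 0.137641
Step 2: pi * AR * e = 3.14159 * 13.1 * 0.82 = 33.746988
Step 3: CDi = 0.137641 / 33.746988 = 0.00408

0.00408


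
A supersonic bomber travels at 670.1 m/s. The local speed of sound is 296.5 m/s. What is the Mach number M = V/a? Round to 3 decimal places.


Step 1: M = V / a = 670.1 / 296.5
Step 2: M = 2.260

2.260


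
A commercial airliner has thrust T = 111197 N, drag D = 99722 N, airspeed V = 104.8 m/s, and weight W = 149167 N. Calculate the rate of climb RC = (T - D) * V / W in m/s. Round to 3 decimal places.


Step 1: Excess thrust = T - D = 111197 - 99722 = 11475 N
Step 2: Excess power = 11475 * 104.8 = 1202580.0 W
Step 3: RC = 1202580.0 / 149167 = 8.062 m/s

8.062


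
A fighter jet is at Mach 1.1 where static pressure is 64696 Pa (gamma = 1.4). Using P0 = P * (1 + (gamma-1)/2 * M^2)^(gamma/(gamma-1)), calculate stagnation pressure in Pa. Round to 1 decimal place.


Step 1: (gamma-1)/2 * M^2 = 0.2 * 1.21 = 0.242
Step 2: 1 + 0.242 = 1.242
Step 3: Exponent gamma/(gamma-1) = 3.5
Step 4: P0 = 64696 * 1.242^3.5 = 138134.8 Pa

138134.8


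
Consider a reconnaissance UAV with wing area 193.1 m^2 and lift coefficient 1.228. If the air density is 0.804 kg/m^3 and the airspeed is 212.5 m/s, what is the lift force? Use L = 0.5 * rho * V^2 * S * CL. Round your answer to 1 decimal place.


Step 1: Calculate dynamic pressure q = 0.5 * 0.804 * 212.5^2 = 0.5 * 0.804 * 45156.25 = 18152.8125 Pa
Step 2: Multiply by wing area and lift coefficient: L = 18152.8125 * 193.1 * 1.228
Step 3: L = 3505308.0938 * 1.228 = 4304518.3 N

4304518.3


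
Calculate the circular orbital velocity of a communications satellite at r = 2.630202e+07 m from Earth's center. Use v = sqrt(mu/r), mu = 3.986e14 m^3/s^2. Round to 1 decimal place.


Step 1: mu / r = 3.986e14 / 2.630202e+07 = 15154729.5607
Step 2: v = sqrt(15154729.5607) = 3892.9 m/s

3892.9


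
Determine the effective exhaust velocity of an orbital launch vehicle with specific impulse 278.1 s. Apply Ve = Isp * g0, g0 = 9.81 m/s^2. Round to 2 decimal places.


Step 1: Ve = Isp * g0 = 278.1 * 9.81
Step 2: Ve = 2728.16 m/s

2728.16


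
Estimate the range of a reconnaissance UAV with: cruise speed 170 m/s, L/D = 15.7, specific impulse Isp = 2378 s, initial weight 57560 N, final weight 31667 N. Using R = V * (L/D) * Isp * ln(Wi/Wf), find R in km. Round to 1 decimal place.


Step 1: Coefficient = V * (L/D) * Isp = 170 * 15.7 * 2378 = 6346882.0 m
Step 2: Wi/Wf = 57560 / 31667 = 1.817665
Step 3: ln(1.817665) = 0.597553
Step 4: R = 6346882.0 * 0.597553 = 3792596.8 m = 3792.6 km

3792.6


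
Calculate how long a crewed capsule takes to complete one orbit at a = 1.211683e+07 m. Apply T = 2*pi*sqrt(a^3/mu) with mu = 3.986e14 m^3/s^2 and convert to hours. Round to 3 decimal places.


Step 1: a^3 / mu = 1.778964e+21 / 3.986e14 = 4.463029e+06
Step 2: sqrt(4.463029e+06) = 2112.5883 s
Step 3: T = 2*pi * 2112.5883 = 13273.78 s
Step 4: T in hours = 13273.78 / 3600 = 3.687 hours

3.687


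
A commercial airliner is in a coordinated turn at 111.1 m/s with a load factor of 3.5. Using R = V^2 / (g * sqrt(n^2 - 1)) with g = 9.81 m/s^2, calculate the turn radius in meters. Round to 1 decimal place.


Step 1: V^2 = 111.1^2 = 12343.21
Step 2: n^2 - 1 = 3.5^2 - 1 = 11.25
Step 3: sqrt(11.25) = 3.354102
Step 4: R = 12343.21 / (9.81 * 3.354102) = 375.1 m

375.1


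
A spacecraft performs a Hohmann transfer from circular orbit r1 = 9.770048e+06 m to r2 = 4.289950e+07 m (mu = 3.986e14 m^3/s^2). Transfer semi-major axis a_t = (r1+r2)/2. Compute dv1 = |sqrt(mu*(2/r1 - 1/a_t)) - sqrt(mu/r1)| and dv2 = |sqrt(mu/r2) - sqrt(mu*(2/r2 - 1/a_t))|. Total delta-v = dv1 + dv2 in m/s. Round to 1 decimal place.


Step 1: Transfer semi-major axis a_t = (9.770048e+06 + 4.289950e+07) / 2 = 2.633477e+07 m
Step 2: v1 (circular at r1) = sqrt(mu/r1) = 6387.34 m/s
Step 3: v_t1 = sqrt(mu*(2/r1 - 1/a_t)) = 8152.33 m/s
Step 4: dv1 = |8152.33 - 6387.34| = 1764.98 m/s
Step 5: v2 (circular at r2) = 3048.19 m/s, v_t2 = 1856.63 m/s
Step 6: dv2 = |3048.19 - 1856.63| = 1191.56 m/s
Step 7: Total delta-v = 1764.98 + 1191.56 = 2956.5 m/s

2956.5


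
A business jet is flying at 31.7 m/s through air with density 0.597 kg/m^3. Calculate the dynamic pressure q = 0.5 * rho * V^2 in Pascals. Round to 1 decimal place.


Step 1: V^2 = 31.7^2 = 1004.89
Step 2: q = 0.5 * 0.597 * 1004.89
Step 3: q = 300.0 Pa

300.0


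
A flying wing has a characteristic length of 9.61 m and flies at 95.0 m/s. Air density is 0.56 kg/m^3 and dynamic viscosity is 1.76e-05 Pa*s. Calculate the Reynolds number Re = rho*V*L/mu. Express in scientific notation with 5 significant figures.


Step 1: Numerator = rho * V * L = 0.56 * 95.0 * 9.61 = 511.252
Step 2: Re = 511.252 / 1.76e-05
Step 3: Re = 2.9048e+07

2.9048e+07


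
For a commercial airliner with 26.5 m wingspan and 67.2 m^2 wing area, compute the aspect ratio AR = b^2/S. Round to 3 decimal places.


Step 1: b^2 = 26.5^2 = 702.25
Step 2: AR = 702.25 / 67.2 = 10.450

10.450


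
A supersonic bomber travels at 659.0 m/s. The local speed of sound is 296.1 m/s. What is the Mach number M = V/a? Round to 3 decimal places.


Step 1: M = V / a = 659.0 / 296.1
Step 2: M = 2.226

2.226


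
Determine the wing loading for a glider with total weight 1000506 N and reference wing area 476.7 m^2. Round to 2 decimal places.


Step 1: Wing loading = W / S = 1000506 / 476.7
Step 2: Wing loading = 2098.82 N/m^2

2098.82


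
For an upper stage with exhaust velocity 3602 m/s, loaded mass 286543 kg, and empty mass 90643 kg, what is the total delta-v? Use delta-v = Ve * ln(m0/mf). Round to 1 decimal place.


Step 1: Mass ratio m0/mf = 286543 / 90643 = 3.161226
Step 2: ln(3.161226) = 1.15096
Step 3: delta-v = 3602 * 1.15096 = 4145.8 m/s

4145.8


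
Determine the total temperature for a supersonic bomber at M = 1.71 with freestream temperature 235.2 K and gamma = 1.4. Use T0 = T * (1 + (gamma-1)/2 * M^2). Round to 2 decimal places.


Step 1: (gamma-1)/2 = 0.2
Step 2: M^2 = 2.9241
Step 3: 1 + 0.2 * 2.9241 = 1.58482
Step 4: T0 = 235.2 * 1.58482 = 372.75 K

372.75


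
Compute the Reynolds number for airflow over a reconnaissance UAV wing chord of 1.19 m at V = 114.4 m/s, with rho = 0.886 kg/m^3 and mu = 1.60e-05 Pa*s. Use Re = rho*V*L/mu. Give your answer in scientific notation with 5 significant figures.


Step 1: Numerator = rho * V * L = 0.886 * 114.4 * 1.19 = 120.616496
Step 2: Re = 120.616496 / 1.60e-05
Step 3: Re = 7.5385e+06

7.5385e+06


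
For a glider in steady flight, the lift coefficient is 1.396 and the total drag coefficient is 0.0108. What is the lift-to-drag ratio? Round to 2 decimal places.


Step 1: L/D = CL / CD = 1.396 / 0.0108
Step 2: L/D = 129.26

129.26


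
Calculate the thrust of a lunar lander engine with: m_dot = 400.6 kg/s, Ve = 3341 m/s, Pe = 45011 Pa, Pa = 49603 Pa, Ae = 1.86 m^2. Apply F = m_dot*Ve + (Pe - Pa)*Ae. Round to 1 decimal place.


Step 1: Momentum thrust = m_dot * Ve = 400.6 * 3341 = 1338404.6 N
Step 2: Pressure thrust = (Pe - Pa) * Ae = (45011 - 49603) * 1.86 = -8541.12 N
Step 3: Total thrust F = 1338404.6 + -8541.12 = 1329863.5 N

1329863.5


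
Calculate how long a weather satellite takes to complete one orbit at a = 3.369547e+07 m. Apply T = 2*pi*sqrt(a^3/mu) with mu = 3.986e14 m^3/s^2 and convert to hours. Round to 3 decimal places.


Step 1: a^3 / mu = 3.825732e+22 / 3.986e14 = 9.597923e+07
Step 2: sqrt(9.597923e+07) = 9796.899 s
Step 3: T = 2*pi * 9796.899 = 61555.73 s
Step 4: T in hours = 61555.73 / 3600 = 17.099 hours

17.099


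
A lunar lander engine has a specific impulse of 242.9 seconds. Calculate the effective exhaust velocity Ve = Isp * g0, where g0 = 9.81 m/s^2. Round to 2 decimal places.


Step 1: Ve = Isp * g0 = 242.9 * 9.81
Step 2: Ve = 2382.85 m/s

2382.85


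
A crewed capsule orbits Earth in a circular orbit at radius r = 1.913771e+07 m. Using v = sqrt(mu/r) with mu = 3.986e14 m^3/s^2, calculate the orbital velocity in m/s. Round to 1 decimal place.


Step 1: mu / r = 3.986e14 / 1.913771e+07 = 20827988.3016
Step 2: v = sqrt(20827988.3016) = 4563.8 m/s

4563.8


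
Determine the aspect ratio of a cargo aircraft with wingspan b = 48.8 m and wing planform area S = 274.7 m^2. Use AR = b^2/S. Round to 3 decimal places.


Step 1: b^2 = 48.8^2 = 2381.44
Step 2: AR = 2381.44 / 274.7 = 8.669

8.669


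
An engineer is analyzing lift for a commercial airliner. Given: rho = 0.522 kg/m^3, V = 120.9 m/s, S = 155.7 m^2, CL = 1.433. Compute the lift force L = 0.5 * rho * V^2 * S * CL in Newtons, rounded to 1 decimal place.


Step 1: Calculate dynamic pressure q = 0.5 * 0.522 * 120.9^2 = 0.5 * 0.522 * 14616.81 = 3814.9874 Pa
Step 2: Multiply by wing area and lift coefficient: L = 3814.9874 * 155.7 * 1.433
Step 3: L = 593993.5397 * 1.433 = 851192.7 N

851192.7


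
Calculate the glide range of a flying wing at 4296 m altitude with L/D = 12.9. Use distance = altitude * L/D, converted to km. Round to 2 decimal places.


Step 1: Glide distance = altitude * L/D = 4296 * 12.9 = 55418.4 m
Step 2: Convert to km: 55418.4 / 1000 = 55.42 km

55.42


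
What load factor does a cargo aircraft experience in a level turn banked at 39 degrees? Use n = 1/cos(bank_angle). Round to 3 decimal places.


Step 1: Convert 39 degrees to radians = 0.680678
Step 2: cos(39 deg) = 0.777146
Step 3: n = 1 / 0.777146 = 1.287

1.287


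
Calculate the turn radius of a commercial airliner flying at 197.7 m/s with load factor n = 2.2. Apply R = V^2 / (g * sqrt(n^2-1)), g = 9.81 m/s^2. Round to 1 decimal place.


Step 1: V^2 = 197.7^2 = 39085.29
Step 2: n^2 - 1 = 2.2^2 - 1 = 3.84
Step 3: sqrt(3.84) = 1.959592
Step 4: R = 39085.29 / (9.81 * 1.959592) = 2033.2 m

2033.2


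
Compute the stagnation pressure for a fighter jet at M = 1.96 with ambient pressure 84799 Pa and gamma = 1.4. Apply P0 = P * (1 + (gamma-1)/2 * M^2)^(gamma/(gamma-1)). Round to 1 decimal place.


Step 1: (gamma-1)/2 * M^2 = 0.2 * 3.8416 = 0.76832
Step 2: 1 + 0.76832 = 1.76832
Step 3: Exponent gamma/(gamma-1) = 3.5
Step 4: P0 = 84799 * 1.76832^3.5 = 623524.8 Pa

623524.8


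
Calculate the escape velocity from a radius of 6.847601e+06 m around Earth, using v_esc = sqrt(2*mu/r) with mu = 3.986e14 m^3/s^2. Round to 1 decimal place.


Step 1: 2*mu/r = 2 * 3.986e14 / 6.847601e+06 = 116420334.6544
Step 2: v_esc = sqrt(116420334.6544) = 10789.8 m/s

10789.8


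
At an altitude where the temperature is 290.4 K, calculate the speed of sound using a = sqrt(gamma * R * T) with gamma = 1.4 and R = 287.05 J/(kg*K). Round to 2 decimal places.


Step 1: gamma * R * T = 1.4 * 287.05 * 290.4 = 116703.048
Step 2: a = sqrt(116703.048) = 341.62 m/s

341.62
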